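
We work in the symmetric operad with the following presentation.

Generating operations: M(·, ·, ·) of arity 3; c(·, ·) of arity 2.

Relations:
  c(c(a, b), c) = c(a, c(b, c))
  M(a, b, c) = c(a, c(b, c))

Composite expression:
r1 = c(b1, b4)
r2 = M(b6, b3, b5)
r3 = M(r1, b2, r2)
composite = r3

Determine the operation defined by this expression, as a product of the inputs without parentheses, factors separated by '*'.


b1 * b4 * b2 * b6 * b3 * b5

Every regrouping of M is equal, so read the b-inputs in written order.
c(b1, b4) reduces to b1 * b4
M(b6, b3, b5) reduces to b6 * b3 * b5
M(c(b1, b4), b2, M(b6, b3, b5)) reduces to b1 * b4 * b2 * b6 * b3 * b5


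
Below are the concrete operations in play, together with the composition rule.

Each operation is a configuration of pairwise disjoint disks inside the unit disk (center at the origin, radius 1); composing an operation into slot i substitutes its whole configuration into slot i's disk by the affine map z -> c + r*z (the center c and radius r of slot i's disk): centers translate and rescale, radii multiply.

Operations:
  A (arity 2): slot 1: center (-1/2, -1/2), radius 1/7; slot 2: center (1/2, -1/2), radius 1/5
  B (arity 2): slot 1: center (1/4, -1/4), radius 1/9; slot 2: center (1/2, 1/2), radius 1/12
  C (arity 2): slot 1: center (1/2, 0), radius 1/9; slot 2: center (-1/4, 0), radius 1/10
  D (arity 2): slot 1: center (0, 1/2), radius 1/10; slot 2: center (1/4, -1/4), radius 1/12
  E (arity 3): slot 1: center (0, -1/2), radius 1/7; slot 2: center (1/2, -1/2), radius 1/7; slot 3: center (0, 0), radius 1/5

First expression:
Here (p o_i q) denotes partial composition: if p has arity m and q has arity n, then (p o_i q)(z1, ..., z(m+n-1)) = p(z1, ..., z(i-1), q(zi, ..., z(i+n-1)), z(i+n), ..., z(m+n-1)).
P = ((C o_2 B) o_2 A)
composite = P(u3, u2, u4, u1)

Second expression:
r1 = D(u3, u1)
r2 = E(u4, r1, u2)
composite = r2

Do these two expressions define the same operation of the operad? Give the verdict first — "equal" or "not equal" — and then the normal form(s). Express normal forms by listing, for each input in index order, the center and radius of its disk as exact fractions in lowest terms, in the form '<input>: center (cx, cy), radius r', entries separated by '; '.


The first expression reduces to u1: center (-1/5, 1/20), radius 1/120; u2: center (-83/360, -11/360), radius 1/630; u3: center (1/2, 0), radius 1/9; u4: center (-79/360, -11/360), radius 1/450
The second expression reduces to u1: center (15/28, -15/28), radius 1/84; u2: center (0, 0), radius 1/5; u3: center (1/2, -3/7), radius 1/70; u4: center (0, -1/2), radius 1/7
The normal forms differ: not equal.

not equal — first u1: center (-1/5, 1/20), radius 1/120; u2: center (-83/360, -11/360), radius 1/630; u3: center (1/2, 0), radius 1/9; u4: center (-79/360, -11/360), radius 1/450, second u1: center (15/28, -15/28), radius 1/84; u2: center (0, 0), radius 1/5; u3: center (1/2, -3/7), radius 1/70; u4: center (0, -1/2), radius 1/7


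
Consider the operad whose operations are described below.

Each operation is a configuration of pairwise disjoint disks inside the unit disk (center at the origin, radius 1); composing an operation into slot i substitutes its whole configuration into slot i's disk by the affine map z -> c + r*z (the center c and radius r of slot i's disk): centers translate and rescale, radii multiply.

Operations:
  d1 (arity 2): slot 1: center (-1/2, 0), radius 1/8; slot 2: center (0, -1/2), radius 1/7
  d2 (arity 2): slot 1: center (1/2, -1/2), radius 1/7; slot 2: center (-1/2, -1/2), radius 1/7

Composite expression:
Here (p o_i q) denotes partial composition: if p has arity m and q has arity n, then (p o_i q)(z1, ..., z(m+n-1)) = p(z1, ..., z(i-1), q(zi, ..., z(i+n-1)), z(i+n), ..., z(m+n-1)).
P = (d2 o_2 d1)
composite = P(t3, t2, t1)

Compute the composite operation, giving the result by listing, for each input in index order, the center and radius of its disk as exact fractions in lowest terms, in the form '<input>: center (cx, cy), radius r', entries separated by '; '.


Affine substitution under d2: radii multiply and t-centers shift.
input t3: composing its 1 substitution step yields center (1/2, -1/2), radius 1/7
input t2: composing its 2 substitution steps yields center (-4/7, -1/2), radius 1/56
input t1: composing its 2 substitution steps yields center (-1/2, -4/7), radius 1/49

t1: center (-1/2, -4/7), radius 1/49; t2: center (-4/7, -1/2), radius 1/56; t3: center (1/2, -1/2), radius 1/7


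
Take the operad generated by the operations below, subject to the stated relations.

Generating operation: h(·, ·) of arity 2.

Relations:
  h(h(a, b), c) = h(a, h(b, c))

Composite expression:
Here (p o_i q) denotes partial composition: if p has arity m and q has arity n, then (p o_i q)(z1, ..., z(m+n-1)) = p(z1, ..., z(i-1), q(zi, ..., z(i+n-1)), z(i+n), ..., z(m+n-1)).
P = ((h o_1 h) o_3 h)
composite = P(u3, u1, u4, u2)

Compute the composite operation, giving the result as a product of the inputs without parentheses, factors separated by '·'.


u3 · u1 · u4 · u2


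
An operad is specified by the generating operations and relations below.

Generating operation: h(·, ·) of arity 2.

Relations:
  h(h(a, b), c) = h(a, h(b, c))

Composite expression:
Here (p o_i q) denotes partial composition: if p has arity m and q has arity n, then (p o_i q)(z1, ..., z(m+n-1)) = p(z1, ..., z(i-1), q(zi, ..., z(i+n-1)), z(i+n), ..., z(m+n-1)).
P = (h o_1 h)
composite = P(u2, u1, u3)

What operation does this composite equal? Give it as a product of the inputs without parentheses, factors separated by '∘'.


u2 ∘ u1 ∘ u3

Every regrouping of h is equal, so read the u-inputs in written order.
h(u2, u1) unparenthesizes to u2 ∘ u1
h(h(u2, u1), u3) unparenthesizes to u2 ∘ u1 ∘ u3


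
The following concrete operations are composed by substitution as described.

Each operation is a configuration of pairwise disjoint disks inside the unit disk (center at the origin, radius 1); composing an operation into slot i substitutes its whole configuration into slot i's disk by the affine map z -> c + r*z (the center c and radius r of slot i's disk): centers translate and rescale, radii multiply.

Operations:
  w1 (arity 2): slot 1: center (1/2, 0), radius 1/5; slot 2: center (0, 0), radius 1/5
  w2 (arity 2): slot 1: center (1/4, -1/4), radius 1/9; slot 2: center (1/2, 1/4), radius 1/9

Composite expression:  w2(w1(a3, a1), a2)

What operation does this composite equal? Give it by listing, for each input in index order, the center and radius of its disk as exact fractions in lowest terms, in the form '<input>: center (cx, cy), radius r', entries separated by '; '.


a1: center (1/4, -1/4), radius 1/45; a2: center (1/2, 1/4), radius 1/9; a3: center (11/36, -1/4), radius 1/45

Below w2, radii multiply path by path; the a-disk centers shift.
a3 passes through 2 substitutions, ending at center (11/36, -1/4), radius 1/45
a1 passes through 2 substitutions, ending at center (1/4, -1/4), radius 1/45
a2 passes through 1 substitution, ending at center (1/2, 1/4), radius 1/9


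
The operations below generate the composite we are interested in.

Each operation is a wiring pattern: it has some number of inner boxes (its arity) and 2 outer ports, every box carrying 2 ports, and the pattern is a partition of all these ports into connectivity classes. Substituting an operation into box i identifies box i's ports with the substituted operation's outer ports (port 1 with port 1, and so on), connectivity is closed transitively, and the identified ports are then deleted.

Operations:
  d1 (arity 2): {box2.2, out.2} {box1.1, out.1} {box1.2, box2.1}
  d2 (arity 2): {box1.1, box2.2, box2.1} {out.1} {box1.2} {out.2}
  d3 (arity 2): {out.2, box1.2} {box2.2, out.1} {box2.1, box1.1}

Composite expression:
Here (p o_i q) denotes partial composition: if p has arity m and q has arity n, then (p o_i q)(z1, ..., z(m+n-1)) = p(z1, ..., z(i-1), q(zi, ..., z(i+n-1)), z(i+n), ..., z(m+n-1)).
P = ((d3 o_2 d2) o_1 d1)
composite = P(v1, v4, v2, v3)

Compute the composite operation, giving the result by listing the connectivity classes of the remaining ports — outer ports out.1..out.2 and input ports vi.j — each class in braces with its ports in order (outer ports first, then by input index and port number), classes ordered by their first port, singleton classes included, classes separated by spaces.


{out.1} {out.2, v4.2} {v1.1} {v1.2, v4.1} {v2.1, v3.1, v3.2} {v2.2}

Treat the ports identified at d3 as solder joints: merge, then drop.
the subtree at d1 composes to {out.1, v1.1} {out.2, v4.2} {v1.2, v4.1} on (v1, v4); out.j = own outer ports
the subtree at d2 composes to {out.1} {out.2} {v2.1, v3.1, v3.2} {v2.2} on (v2, v3); out.j = own outer ports
the subtree at d3 composes to {out.1} {out.2, v4.2} {v1.1} {v1.2, v4.1} {v2.1, v3.1, v3.2} {v2.2} on (v1, v4, v2, v3); out.j = own outer ports


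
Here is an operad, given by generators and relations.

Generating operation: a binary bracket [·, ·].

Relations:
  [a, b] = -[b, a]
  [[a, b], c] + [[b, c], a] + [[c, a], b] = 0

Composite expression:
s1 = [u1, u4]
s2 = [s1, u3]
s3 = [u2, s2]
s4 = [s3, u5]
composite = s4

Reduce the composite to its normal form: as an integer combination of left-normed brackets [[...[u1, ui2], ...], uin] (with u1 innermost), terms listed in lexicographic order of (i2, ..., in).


-[[[[u1, u4], u3], u2], u5]

Expand each bracket as ab - ba; the u1-initial words give the coefficients.
Composite bracket: [[u2, [[u1, u4], u3]], u5]
Under [a, b] = ab - ba we get 16 signed associative words (2^4 = 16).
The u1-initial words carry the normal form:
  the word u1u4u3u2u5 carries sign -1 and contributes -[[[[u1, u4], u3], u2], u5]


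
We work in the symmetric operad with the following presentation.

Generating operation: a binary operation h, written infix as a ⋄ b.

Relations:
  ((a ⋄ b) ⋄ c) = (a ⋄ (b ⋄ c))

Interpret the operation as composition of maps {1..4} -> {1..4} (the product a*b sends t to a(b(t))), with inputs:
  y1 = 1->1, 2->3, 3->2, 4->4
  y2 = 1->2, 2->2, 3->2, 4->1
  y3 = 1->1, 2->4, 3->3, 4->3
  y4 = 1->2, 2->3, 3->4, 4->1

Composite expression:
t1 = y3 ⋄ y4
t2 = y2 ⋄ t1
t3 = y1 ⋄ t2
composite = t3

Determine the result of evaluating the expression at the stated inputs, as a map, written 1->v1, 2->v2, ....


1->1, 2->3, 3->3, 4->3

(y3 ⋄ y4) = 1->4, 2->3, 3->3, 4->1
(y2 ⋄ (y3 ⋄ y4)) = 1->1, 2->2, 3->2, 4->2
(y1 ⋄ (y2 ⋄ (y3 ⋄ y4))) = 1->1, 2->3, 3->3, 4->3


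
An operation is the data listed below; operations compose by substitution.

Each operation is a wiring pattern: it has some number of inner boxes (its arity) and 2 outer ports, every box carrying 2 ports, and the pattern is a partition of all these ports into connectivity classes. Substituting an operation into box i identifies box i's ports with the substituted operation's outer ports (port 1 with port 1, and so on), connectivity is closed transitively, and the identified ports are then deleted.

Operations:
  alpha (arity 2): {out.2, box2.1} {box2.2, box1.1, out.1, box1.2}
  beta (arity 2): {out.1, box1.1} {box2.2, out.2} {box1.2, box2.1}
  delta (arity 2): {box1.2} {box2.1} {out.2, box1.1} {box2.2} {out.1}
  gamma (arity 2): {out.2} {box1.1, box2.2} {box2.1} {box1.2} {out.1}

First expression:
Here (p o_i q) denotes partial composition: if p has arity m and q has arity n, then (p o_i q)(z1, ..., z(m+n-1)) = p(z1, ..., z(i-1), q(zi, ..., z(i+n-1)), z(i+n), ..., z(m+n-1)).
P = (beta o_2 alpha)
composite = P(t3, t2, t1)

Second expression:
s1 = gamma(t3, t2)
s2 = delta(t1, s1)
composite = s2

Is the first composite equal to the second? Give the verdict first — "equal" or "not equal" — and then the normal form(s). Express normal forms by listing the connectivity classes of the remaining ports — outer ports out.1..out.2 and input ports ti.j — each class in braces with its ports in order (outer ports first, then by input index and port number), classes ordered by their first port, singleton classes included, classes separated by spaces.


Reducing the first expression gives {out.1, t3.1} {out.2, t1.1} {t1.2, t2.1, t2.2, t3.2}
Reducing the second expression gives {out.1} {out.2, t1.1} {t1.2} {t2.1} {t2.2, t3.1} {t3.2}
The normal forms differ: not equal.

not equal: they reduce to {out.1, t3.1} {out.2, t1.1} {t1.2, t2.1, t2.2, t3.2} and {out.1} {out.2, t1.1} {t1.2} {t2.1} {t2.2, t3.1} {t3.2}


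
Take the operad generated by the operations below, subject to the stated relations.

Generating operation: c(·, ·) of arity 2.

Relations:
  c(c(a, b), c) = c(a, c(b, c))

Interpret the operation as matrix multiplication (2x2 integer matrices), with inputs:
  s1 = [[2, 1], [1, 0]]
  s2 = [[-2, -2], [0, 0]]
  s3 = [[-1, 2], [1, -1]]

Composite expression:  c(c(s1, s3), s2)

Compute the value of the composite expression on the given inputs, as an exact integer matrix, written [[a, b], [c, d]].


[[2, 2], [2, 2]]

c(s1, s3) = [[-1, 3], [-1, 2]]
c(c(s1, s3), s2) = [[2, 2], [2, 2]]


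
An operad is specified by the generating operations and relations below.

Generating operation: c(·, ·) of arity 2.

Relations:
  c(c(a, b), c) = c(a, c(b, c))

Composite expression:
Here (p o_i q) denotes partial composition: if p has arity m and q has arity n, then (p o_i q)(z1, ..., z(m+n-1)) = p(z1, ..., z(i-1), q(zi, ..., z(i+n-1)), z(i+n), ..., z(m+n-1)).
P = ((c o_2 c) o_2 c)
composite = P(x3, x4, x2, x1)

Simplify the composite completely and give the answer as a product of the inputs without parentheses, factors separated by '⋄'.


Under associativity of c, the answer is the x's in reading order.
c(x4, x2) flattens to x4 ⋄ x2
c(c(x4, x2), x1) flattens to x4 ⋄ x2 ⋄ x1
c(x3, c(c(x4, x2), x1)) flattens to x3 ⋄ x4 ⋄ x2 ⋄ x1

x3 ⋄ x4 ⋄ x2 ⋄ x1


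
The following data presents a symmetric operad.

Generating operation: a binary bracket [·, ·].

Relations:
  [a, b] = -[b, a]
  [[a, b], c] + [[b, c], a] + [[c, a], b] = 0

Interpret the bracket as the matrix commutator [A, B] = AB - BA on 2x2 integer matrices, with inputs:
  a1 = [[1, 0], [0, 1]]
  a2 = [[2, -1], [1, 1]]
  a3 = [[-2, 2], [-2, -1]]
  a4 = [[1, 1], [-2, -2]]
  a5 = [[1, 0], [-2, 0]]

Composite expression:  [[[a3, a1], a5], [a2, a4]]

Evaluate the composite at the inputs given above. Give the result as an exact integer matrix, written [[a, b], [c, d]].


[a3, a1] = [[0, 0], [0, 0]]
[[a3, a1], a5] = [[0, 0], [0, 0]]
[a2, a4] = [[1, 4], [5, -1]]
[[[a3, a1], a5], [a2, a4]] = [[0, 0], [0, 0]]

[[0, 0], [0, 0]]


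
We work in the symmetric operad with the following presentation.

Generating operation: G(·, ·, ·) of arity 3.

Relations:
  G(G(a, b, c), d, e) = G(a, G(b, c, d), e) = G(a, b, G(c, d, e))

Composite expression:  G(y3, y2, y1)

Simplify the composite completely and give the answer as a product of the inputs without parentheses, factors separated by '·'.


y3 · y2 · y1

Associativity of G dissolves the nesting; only the y-input order survives.
G(y3, y2, y1) spells out as y3 · y2 · y1


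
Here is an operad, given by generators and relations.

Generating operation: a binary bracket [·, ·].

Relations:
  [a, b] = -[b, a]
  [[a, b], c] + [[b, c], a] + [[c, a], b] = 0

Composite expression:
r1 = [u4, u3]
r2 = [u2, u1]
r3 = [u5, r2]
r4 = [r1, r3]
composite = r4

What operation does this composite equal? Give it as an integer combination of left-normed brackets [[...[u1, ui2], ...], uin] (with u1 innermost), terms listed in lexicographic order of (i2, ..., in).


[[[[u1, u2], u5], u3], u4] - [[[[u1, u2], u5], u4], u3]

A multilinear Lie element is pinned by u1-initial words (u1 innermost).
Composite bracket: [[u4, u3], [u5, [u2, u1]]]
Each bracket splits as ab - ba, giving 16 signed words (2^4 = 16).
Only words starting with u1 matter:
  u1u2u5u3u4 (sign +1) contributes +[[[[u1, u2], u5], u3], u4]
  u1u2u5u4u3 (sign -1) contributes -[[[[u1, u2], u5], u4], u3]


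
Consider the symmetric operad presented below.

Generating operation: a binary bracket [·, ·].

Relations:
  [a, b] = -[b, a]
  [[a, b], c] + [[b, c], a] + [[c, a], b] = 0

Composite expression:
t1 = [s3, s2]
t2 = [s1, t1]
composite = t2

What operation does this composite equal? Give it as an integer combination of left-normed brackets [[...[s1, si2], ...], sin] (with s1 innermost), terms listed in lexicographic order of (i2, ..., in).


-[[s1, s2], s3] + [[s1, s3], s2]

In the tensor algebra, words opening s1 carry the s1-anchored form.
Composite bracket: [s1, [s3, s2]]
The bracket unfolds into 4 signed words via [a, b] = ab - ba (2^2 = 4).
The s1-initial words carry the normal form:
  the word s1s2s3 carries sign -1 and contributes -[[s1, s2], s3]
  the word s1s3s2 carries sign +1 and contributes +[[s1, s3], s2]


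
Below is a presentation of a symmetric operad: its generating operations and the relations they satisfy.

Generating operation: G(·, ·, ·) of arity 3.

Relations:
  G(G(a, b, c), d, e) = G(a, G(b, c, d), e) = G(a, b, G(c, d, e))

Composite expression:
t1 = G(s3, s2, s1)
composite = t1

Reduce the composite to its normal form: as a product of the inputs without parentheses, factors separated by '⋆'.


s3 ⋆ s2 ⋆ s1

The G-tree's shape is irrelevant; the s-reading-order decides.
G(s3, s2, s1) collapses to s3 ⋆ s2 ⋆ s1


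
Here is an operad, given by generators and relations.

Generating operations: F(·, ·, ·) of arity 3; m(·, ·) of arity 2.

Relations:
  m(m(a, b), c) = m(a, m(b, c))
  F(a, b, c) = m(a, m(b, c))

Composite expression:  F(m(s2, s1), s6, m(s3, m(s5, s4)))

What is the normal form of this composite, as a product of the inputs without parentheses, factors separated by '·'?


s2 · s1 · s6 · s3 · s5 · s4

Key point: F is associative — brackets drop, the s-order remains.
m(s2, s1) linearizes to s2 · s1
m(s5, s4) linearizes to s5 · s4
m(s3, m(s5, s4)) linearizes to s3 · s5 · s4
F(m(s2, s1), s6, m(s3, m(s5, s4))) linearizes to s2 · s1 · s6 · s3 · s5 · s4


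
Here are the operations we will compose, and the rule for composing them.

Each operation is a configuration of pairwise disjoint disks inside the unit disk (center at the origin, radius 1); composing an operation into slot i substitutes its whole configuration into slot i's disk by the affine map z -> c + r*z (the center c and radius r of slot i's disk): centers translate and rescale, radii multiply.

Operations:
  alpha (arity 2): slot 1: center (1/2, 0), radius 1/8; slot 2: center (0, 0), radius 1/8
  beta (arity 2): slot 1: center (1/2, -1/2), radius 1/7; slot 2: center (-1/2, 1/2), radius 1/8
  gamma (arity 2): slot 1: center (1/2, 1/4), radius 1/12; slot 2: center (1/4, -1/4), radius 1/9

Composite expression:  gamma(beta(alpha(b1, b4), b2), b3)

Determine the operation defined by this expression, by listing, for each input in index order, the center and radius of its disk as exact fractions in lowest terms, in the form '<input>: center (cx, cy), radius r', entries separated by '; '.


b1: center (23/42, 5/24), radius 1/672; b2: center (11/24, 7/24), radius 1/96; b3: center (1/4, -1/4), radius 1/9; b4: center (13/24, 5/24), radius 1/672

Nesting under gamma composes maps z -> c + r*z down each b-path.
for b1, the 3-step affine chain lands on center (23/42, 5/24), radius 1/672
for b4, the 3-step affine chain lands on center (13/24, 5/24), radius 1/672
for b2, the 2-step affine chain lands on center (11/24, 7/24), radius 1/96
for b3, the 1-step affine chain lands on center (1/4, -1/4), radius 1/9


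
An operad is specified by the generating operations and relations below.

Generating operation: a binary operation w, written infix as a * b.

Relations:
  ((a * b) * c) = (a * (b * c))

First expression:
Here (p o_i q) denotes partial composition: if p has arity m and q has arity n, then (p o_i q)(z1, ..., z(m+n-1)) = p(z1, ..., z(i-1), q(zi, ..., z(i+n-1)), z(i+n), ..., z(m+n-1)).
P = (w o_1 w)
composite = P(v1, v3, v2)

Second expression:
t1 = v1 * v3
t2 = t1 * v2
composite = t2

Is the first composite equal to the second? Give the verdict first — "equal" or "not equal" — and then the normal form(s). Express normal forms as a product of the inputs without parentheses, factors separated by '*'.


equal; both compose to v1 * v3 * v2


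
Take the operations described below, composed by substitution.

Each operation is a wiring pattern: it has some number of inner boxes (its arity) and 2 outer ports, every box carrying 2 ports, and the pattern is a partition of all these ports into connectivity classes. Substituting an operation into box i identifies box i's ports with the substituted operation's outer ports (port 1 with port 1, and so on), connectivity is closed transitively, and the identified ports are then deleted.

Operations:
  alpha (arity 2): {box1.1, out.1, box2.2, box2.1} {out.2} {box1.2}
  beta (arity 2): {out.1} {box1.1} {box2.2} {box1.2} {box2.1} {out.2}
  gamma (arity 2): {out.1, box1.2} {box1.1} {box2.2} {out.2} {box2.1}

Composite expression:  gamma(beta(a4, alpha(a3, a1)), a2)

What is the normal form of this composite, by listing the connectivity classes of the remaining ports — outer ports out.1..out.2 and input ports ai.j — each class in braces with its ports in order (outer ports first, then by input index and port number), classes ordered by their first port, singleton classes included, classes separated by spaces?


Reachability decides: close wires over gamma-identified ports.
through alpha, on inputs (a3, a1): {out.1, a1.1, a1.2, a3.1} {out.2} {a3.2} (out.j = stage outer ports)
through beta, on inputs (a4, a3, a1): {out.1} {out.2} {a1.1, a1.2, a3.1} {a3.2} {a4.1} {a4.2} (out.j = stage outer ports)
through gamma, on inputs (a4, a3, a1, a2): {out.1} {out.2} {a1.1, a1.2, a3.1} {a2.1} {a2.2} {a3.2} {a4.1} {a4.2} (out.j = stage outer ports)

{out.1} {out.2} {a1.1, a1.2, a3.1} {a2.1} {a2.2} {a3.2} {a4.1} {a4.2}


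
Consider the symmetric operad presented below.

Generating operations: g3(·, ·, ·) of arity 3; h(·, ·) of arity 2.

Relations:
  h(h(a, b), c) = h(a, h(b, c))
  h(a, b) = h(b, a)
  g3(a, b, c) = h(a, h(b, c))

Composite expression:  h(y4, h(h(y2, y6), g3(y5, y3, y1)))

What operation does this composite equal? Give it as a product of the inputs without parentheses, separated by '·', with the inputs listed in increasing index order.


y1 · y2 · y3 · y4 · y5 · y6

Any arrangement under h is one operation, so sort the y-inputs.
h(y2, y6) unparenthesizes to y2 · y6
g3(y5, y3, y1) unparenthesizes to y5 · y3 · y1
h(h(y2, y6), g3(y5, y3, y1)) unparenthesizes to y2 · y6 · y5 · y3 · y1
h(y4, h(h(y2, y6), g3(y5, y3, y1))) unparenthesizes to y4 · y2 · y6 · y5 · y3 · y1
putting the inputs in ascending order: y1 · y2 · y3 · y4 · y5 · y6


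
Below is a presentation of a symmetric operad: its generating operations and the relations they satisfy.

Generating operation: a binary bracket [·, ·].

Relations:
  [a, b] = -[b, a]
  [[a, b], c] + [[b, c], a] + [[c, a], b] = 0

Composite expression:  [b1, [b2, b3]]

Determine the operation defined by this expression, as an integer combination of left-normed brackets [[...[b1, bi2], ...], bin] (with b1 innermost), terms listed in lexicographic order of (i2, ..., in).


Expand each bracket as ab - ba; the b1-initial words give the coefficients.
Composite bracket: [b1, [b2, b3]]
Applying ab - ba throughout gives 4 signed words (2^2 = 4).
Keep just the words that open with b1:
  the word b1b2b3 carries sign +1 and contributes +[[b1, b2], b3]
  the word b1b3b2 carries sign -1 and contributes -[[b1, b3], b2]

[[b1, b2], b3] - [[b1, b3], b2]


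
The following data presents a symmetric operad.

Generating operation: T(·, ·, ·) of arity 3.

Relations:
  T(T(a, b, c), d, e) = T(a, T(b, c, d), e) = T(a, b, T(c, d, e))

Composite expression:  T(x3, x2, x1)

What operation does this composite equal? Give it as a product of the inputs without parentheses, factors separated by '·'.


x3 · x2 · x1

Associativity of T dissolves the nesting; only the x-input order survives.
T(x3, x2, x1) linearizes to x3 · x2 · x1


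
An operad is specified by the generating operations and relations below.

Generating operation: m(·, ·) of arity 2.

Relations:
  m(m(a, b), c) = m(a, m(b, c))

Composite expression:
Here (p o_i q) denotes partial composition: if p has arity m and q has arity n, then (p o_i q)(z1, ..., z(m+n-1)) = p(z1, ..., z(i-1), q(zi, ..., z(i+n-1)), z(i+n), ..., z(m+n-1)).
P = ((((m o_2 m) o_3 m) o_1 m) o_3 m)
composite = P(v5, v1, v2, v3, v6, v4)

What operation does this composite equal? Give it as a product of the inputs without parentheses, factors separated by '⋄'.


v5 ⋄ v1 ⋄ v2 ⋄ v3 ⋄ v6 ⋄ v4

The m-tree's shape is irrelevant; the v-reading-order decides.
m(v5, v1) collapses to v5 ⋄ v1
m(v2, v3) collapses to v2 ⋄ v3
m(v6, v4) collapses to v6 ⋄ v4
m(m(v2, v3), m(v6, v4)) collapses to v2 ⋄ v3 ⋄ v6 ⋄ v4
m(m(v5, v1), m(m(v2, v3), m(v6, v4))) collapses to v5 ⋄ v1 ⋄ v2 ⋄ v3 ⋄ v6 ⋄ v4


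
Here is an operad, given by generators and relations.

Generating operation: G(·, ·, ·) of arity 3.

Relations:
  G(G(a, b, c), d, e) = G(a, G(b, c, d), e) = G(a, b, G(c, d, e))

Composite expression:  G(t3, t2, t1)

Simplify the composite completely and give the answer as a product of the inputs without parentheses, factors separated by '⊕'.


Key point: G is associative — brackets drop, the t-order remains.
G(t3, t2, t1) collapses to t3 ⊕ t2 ⊕ t1

t3 ⊕ t2 ⊕ t1


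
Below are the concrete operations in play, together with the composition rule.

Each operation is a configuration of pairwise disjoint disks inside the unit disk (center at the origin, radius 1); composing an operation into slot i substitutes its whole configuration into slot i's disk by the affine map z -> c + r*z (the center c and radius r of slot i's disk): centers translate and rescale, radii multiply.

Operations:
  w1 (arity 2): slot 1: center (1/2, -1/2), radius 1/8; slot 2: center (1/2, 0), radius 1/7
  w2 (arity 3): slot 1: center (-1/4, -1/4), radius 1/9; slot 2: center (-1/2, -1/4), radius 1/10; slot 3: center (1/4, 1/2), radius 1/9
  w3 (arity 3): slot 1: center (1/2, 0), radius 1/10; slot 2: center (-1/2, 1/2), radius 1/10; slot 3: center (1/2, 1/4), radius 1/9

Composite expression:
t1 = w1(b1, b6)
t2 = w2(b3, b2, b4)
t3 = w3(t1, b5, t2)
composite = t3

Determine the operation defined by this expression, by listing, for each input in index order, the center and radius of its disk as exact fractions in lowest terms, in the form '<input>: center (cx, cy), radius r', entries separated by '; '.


Only the slot chain above each b matters under w3; compose those maps.
input b1: composing its 2 substitution steps yields center (11/20, -1/20), radius 1/80
input b6: composing its 2 substitution steps yields center (11/20, 0), radius 1/70
input b5: composing its 1 substitution step yields center (-1/2, 1/2), radius 1/10
input b3: composing its 2 substitution steps yields center (17/36, 2/9), radius 1/81
input b2: composing its 2 substitution steps yields center (4/9, 2/9), radius 1/90
input b4: composing its 2 substitution steps yields center (19/36, 11/36), radius 1/81

b1: center (11/20, -1/20), radius 1/80; b2: center (4/9, 2/9), radius 1/90; b3: center (17/36, 2/9), radius 1/81; b4: center (19/36, 11/36), radius 1/81; b5: center (-1/2, 1/2), radius 1/10; b6: center (11/20, 0), radius 1/70


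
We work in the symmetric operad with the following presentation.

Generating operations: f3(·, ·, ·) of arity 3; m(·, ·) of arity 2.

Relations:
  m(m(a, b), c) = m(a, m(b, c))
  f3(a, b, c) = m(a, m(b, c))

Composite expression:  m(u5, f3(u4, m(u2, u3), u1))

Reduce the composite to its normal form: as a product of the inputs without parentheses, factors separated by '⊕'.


u5 ⊕ u4 ⊕ u2 ⊕ u3 ⊕ u1

Every regrouping of m is equal, so read the u-inputs in written order.
m(u2, u3) reduces to u2 ⊕ u3
f3(u4, m(u2, u3), u1) reduces to u4 ⊕ u2 ⊕ u3 ⊕ u1
m(u5, f3(u4, m(u2, u3), u1)) reduces to u5 ⊕ u4 ⊕ u2 ⊕ u3 ⊕ u1


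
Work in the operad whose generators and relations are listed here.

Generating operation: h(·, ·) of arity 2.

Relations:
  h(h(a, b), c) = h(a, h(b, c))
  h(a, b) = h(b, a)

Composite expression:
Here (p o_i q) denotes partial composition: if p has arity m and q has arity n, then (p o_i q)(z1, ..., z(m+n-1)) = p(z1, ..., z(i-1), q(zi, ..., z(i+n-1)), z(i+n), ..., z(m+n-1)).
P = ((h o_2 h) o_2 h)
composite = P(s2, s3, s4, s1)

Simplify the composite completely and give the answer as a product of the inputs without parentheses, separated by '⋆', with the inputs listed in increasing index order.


s1 ⋆ s2 ⋆ s3 ⋆ s4

Both nesting and order wash out for h; what remains is which s's occur.
h(s3, s4) spells out as s3 ⋆ s4
h(h(s3, s4), s1) spells out as s3 ⋆ s4 ⋆ s1
h(s2, h(h(s3, s4), s1)) spells out as s2 ⋆ s3 ⋆ s4 ⋆ s1
commutativity sorts the factors: s1 ⋆ s2 ⋆ s3 ⋆ s4


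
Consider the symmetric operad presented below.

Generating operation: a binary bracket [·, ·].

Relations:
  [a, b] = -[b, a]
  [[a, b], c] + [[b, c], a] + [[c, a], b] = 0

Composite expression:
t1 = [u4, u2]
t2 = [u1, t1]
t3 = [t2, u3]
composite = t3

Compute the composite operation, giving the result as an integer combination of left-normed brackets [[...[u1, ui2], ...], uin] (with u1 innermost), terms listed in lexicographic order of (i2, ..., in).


A multilinear Lie element is pinned by u1-initial words (u1 innermost).
Composite bracket: [[u1, [u4, u2]], u3]
The bracket unfolds into 8 signed words via [a, b] = ab - ba (2^3 = 8).
Coefficients come from the u1-initial words:
  from u1u2u4u3, sign -1: term -[[[u1, u2], u4], u3]
  from u1u4u2u3, sign +1: term +[[[u1, u4], u2], u3]

-[[[u1, u2], u4], u3] + [[[u1, u4], u2], u3]


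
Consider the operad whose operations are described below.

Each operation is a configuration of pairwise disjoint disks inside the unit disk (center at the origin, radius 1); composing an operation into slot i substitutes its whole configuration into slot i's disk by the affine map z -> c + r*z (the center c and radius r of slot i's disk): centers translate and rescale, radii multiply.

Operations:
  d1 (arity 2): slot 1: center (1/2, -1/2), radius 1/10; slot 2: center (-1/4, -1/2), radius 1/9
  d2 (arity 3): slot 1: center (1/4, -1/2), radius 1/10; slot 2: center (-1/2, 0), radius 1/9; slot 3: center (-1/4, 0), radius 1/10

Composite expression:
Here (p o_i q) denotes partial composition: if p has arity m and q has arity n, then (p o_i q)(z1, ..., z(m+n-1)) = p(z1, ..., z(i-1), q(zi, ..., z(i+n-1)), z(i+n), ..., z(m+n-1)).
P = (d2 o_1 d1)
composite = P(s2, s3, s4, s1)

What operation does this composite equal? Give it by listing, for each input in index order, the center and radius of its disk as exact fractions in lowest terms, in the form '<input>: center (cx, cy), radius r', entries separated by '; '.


Nesting under d2 composes maps z -> c + r*z down each s-path.
input s2: composing its 2 substitution steps yields center (3/10, -11/20), radius 1/100
input s3: composing its 2 substitution steps yields center (9/40, -11/20), radius 1/90
input s4: composing its 1 substitution step yields center (-1/2, 0), radius 1/9
input s1: composing its 1 substitution step yields center (-1/4, 0), radius 1/10

s1: center (-1/4, 0), radius 1/10; s2: center (3/10, -11/20), radius 1/100; s3: center (9/40, -11/20), radius 1/90; s4: center (-1/2, 0), radius 1/9


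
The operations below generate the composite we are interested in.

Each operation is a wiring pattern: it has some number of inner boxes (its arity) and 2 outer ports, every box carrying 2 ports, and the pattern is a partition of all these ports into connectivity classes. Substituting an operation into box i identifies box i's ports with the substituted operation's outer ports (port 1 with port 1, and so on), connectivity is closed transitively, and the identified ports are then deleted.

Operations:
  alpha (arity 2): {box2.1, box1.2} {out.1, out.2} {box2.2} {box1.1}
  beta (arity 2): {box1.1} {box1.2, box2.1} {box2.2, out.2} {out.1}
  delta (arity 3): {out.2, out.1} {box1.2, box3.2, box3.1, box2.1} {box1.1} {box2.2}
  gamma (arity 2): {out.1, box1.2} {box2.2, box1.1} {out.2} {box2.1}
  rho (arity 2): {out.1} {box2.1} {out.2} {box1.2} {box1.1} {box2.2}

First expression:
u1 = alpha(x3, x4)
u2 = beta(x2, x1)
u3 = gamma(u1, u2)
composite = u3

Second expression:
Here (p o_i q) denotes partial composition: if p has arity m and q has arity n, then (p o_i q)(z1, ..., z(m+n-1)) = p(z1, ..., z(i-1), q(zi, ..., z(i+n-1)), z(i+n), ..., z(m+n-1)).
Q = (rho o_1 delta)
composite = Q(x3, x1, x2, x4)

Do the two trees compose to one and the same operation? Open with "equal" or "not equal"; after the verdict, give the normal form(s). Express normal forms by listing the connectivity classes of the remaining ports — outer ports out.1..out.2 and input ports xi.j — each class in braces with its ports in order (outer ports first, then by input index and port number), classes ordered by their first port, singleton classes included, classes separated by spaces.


not equal: they reduce to {out.1, x1.2} {out.2} {x1.1, x2.2} {x2.1} {x3.1} {x3.2, x4.1} {x4.2} and {out.1} {out.2} {x1.1, x2.1, x2.2, x3.2} {x1.2} {x3.1} {x4.1} {x4.2}

The first composite normalizes to {out.1, x1.2} {out.2} {x1.1, x2.2} {x2.1} {x3.1} {x3.2, x4.1} {x4.2}
The second composite normalizes to {out.1} {out.2} {x1.1, x2.1, x2.2, x3.2} {x1.2} {x3.1} {x4.1} {x4.2}
Different reductions; not equal.


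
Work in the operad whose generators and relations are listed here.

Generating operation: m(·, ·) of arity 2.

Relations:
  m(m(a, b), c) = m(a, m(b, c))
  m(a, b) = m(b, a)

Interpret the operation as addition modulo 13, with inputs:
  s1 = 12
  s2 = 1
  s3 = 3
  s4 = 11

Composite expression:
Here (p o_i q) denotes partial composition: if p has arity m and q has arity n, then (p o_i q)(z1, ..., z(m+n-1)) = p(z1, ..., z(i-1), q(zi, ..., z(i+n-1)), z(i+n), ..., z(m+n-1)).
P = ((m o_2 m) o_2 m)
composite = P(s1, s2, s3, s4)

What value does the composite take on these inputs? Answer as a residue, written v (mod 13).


1 (mod 13)


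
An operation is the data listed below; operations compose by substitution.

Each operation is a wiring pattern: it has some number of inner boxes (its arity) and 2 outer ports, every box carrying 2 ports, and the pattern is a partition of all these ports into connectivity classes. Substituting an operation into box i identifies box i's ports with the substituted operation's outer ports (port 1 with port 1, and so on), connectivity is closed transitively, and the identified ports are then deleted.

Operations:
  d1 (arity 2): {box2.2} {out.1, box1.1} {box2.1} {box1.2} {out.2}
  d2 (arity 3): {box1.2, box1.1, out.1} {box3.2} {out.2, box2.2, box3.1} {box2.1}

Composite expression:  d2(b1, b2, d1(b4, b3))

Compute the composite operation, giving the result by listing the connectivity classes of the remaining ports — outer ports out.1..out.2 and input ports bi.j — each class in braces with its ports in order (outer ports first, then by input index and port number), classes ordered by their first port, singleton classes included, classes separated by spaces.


Reachability decides: close wires over d2-identified ports.
the subtree at d1 composes to {out.1, b4.1} {out.2} {b3.1} {b3.2} {b4.2} on (b4, b3); out.j = own outer ports
the subtree at d2 composes to {out.1, b1.1, b1.2} {out.2, b2.2, b4.1} {b2.1} {b3.1} {b3.2} {b4.2} on (b1, b2, b4, b3); out.j = own outer ports

{out.1, b1.1, b1.2} {out.2, b2.2, b4.1} {b2.1} {b3.1} {b3.2} {b4.2}


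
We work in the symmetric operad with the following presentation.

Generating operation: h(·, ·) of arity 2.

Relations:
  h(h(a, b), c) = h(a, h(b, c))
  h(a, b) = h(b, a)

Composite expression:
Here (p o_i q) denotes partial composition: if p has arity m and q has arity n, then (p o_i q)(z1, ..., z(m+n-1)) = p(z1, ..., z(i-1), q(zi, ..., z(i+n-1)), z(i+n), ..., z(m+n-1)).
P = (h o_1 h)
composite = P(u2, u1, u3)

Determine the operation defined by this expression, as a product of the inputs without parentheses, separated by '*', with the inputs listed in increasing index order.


u1 * u2 * u3


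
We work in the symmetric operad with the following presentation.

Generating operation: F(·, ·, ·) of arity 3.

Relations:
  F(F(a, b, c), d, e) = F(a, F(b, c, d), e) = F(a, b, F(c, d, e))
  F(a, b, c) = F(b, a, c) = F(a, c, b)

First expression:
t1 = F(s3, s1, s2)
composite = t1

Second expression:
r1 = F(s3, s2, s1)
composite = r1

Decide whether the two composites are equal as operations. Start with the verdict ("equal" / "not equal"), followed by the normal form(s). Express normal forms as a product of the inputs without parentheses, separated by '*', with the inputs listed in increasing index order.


equal; the common form is s1 * s2 * s3

Normal form of the first expression: s1 * s2 * s3
Normal form of the second expression: s1 * s2 * s3
The normal forms match — equal.


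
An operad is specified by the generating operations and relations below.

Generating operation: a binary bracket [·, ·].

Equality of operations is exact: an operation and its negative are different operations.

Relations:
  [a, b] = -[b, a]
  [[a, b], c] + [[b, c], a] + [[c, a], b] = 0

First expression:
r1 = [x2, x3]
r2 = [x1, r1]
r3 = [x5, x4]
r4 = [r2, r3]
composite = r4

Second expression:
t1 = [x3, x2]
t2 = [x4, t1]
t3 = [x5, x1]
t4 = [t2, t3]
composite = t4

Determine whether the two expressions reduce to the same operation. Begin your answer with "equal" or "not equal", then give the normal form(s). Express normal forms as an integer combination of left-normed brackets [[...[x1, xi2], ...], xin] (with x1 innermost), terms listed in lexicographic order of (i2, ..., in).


not equal; first: -[[[[x1, x2], x3], x4], x5] + [[[[x1, x2], x3], x5], x4] + [[[[x1, x3], x2], x4], x5] - [[[[x1, x3], x2], x5], x4]; second: [[[[x1, x5], x2], x3], x4] - [[[[x1, x5], x3], x2], x4] - [[[[x1, x5], x4], x2], x3] + [[[[x1, x5], x4], x3], x2]


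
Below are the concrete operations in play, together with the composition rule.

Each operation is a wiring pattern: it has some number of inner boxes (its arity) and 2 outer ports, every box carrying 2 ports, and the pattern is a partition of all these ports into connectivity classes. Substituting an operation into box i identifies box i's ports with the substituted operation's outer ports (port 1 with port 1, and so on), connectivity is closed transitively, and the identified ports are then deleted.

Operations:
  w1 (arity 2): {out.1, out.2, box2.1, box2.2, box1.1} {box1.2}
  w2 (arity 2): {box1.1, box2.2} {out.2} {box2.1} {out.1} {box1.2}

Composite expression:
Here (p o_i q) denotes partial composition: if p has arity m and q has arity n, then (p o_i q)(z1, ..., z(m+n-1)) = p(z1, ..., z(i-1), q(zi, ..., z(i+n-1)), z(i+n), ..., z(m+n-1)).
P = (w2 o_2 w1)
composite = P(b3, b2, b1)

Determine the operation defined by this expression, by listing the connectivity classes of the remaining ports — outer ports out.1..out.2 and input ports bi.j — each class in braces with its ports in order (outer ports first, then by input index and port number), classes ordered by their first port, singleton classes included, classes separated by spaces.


{out.1} {out.2} {b1.1, b1.2, b2.1, b3.1} {b2.2} {b3.2}

Reachability decides: close wires over w2-identified ports.
the subtree at w1 composes to {out.1, out.2, b1.1, b1.2, b2.1} {b2.2} on (b2, b1); out.j = own outer ports
the subtree at w2 composes to {out.1} {out.2} {b1.1, b1.2, b2.1, b3.1} {b2.2} {b3.2} on (b3, b2, b1); out.j = own outer ports


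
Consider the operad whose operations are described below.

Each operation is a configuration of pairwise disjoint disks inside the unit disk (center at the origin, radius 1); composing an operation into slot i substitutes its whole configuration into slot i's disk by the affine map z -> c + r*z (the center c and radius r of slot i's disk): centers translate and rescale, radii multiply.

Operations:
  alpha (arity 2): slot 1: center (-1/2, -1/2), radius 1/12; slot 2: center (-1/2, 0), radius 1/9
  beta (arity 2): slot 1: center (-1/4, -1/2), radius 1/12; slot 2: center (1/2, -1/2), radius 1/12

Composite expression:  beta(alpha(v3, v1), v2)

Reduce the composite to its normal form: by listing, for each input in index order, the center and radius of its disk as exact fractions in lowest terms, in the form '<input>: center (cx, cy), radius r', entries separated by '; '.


Each v-disk chains the slot maps above it in beta; radii multiply.
input v3: applying the 2 nested substitutions gives center (-7/24, -13/24), radius 1/144
input v1: applying the 2 nested substitutions gives center (-7/24, -1/2), radius 1/108
input v2: applying the 1 nested substitution gives center (1/2, -1/2), radius 1/12

v1: center (-7/24, -1/2), radius 1/108; v2: center (1/2, -1/2), radius 1/12; v3: center (-7/24, -13/24), radius 1/144
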